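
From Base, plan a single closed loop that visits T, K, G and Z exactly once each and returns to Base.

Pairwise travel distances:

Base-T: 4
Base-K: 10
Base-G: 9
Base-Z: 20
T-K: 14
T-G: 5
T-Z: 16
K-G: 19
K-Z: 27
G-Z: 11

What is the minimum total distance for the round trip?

There are 12 distinct closed tours to check (reversals are equivalent).
Base → T → K → G → Z → Base: 4+14+19+11+20 = 68
Base → T → K → Z → G → Base: 4+14+27+11+9 = 65
Base → T → G → K → Z → Base: 4+5+19+27+20 = 75
Base → T → G → Z → K → Base: 4+5+11+27+10 = 57
Base → T → Z → K → G → Base: 4+16+27+19+9 = 75
Base → T → Z → G → K → Base: 4+16+11+19+10 = 60
Base → K → T → G → Z → Base: 10+14+5+11+20 = 60
Base → K → T → Z → G → Base: 10+14+16+11+9 = 60
Base → K → G → T → Z → Base: 10+19+5+16+20 = 70
Base → K → Z → T → G → Base: 10+27+16+5+9 = 67
Base → G → T → K → Z → Base: 9+5+14+27+20 = 75
Base → G → K → T → Z → Base: 9+19+14+16+20 = 78
The minimum is 57.
One optimal route: Base → T → G → Z → K → Base (or its reverse).

Shortest round trip = 57.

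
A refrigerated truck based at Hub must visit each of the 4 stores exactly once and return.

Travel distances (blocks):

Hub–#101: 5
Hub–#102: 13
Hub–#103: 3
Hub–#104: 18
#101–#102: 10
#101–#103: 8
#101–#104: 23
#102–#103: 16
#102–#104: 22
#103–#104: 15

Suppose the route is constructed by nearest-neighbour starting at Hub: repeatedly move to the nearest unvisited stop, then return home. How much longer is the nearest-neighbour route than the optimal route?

From Hub: #103=3, #101=5, #102=13, #104=18 → choose #103 (3).
From #103: #101=8, #104=15, #102=16 → choose #101 (8).
From #101: #102=10, #104=23 → choose #102 (10).
From #102: #104=22 → choose #104 (22).
NN route Hub → #103 → #101 → #102 → #104 → Hub costs 61.
Optimal: Hub → #101 → #102 → #104 → #103 → Hub costs 55 (by enumerating all 12 distinct tours).
Excess = 61 − 55 = 6.

Excess over optimum: 6 blocks.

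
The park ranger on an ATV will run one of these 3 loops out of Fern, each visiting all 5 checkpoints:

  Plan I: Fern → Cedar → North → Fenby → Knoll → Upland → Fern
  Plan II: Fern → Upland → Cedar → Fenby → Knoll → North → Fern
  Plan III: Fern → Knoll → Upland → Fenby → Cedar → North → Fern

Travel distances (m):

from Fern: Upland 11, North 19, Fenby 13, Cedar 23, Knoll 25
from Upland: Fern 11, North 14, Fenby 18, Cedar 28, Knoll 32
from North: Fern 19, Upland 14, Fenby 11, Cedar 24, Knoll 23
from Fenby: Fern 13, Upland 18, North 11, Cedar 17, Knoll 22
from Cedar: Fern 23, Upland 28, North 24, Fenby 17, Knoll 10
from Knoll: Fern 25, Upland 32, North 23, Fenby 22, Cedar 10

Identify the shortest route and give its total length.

120 m — Plan II is the shortest.

Plan I: 23 + 24 + 11 + 22 + 32 + 11 = 123
Plan II: 11 + 28 + 17 + 22 + 23 + 19 = 120
Plan III: 25 + 32 + 18 + 17 + 24 + 19 = 135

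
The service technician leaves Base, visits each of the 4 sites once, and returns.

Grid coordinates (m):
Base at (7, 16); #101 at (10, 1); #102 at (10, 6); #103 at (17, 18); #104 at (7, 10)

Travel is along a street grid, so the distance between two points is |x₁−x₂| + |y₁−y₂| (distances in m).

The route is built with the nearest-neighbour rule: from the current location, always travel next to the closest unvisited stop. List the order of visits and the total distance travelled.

From Base: distances to unvisited — #104=6, #103=12, #102=13, #101=18. Nearest is #104 (6).
From #104: distances to unvisited — #102=7, #101=12, #103=18. Nearest is #102 (7).
From #102: distances to unvisited — #101=5, #103=19. Nearest is #101 (5).
From #101: distances to unvisited — #103=24. Nearest is #103 (24).
Return #103→Base: 12.
Total = 6 + 7 + 5 + 24 + 12 = 54.

Total distance 54 m via the nearest-neighbour route Base → #104 → #102 → #101 → #103 → Base.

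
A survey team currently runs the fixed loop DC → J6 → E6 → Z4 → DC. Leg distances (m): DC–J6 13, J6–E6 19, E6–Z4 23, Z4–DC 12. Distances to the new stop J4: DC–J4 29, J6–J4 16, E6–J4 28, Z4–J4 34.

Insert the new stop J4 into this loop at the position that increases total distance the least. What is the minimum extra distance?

Insertion cost between consecutive stops i–j is d(i,J4) + d(J4,j) − d(i,j):
  between DC and J6: 29 + 16 − 13 = 32
  between J6 and E6: 16 + 28 − 19 = 25
  between E6 and Z4: 28 + 34 − 23 = 39
  between Z4 and DC: 34 + 29 − 12 = 51
Cheapest insertion is between J6 and E6, adding 25.
New total = 67 + 25 = 92.

Adding 25 m by placing J4 on the J6–E6 leg.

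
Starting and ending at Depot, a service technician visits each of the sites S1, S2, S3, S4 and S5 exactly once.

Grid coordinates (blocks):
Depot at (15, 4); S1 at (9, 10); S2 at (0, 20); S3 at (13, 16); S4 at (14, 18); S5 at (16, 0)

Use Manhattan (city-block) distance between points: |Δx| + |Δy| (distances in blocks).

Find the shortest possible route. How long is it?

There are 60 distinct closed tours to check (reversals are equivalent).
Depot→S1→S2→S3→S4→S5→Depot: 12+19+17+3+20+5 = 76
Depot→S1→S2→S3→S5→S4→Depot: 12+19+17+19+20+15 = 102
Depot→S1→S2→S4→S3→S5→Depot: 12+19+16+3+19+5 = 74
Depot→S1→S2→S4→S5→S3→Depot: 12+19+16+20+19+14 = 100
Depot→S1→S2→S5→S3→S4→Depot: 12+19+36+19+3+15 = 104
Depot→S1→S2→S5→S4→S3→Depot: 12+19+36+20+3+14 = 104
Depot→S1→S3→S2→S4→S5→Depot: 12+10+17+16+20+5 = 80
Depot→S1→S3→S2→S5→S4→Depot: 12+10+17+36+20+15 = 110
Depot→S1→S3→S4→S2→S5→Depot: 12+10+3+16+36+5 = 82
Depot→S1→S3→S4→S5→S2→Depot: 12+10+3+20+36+31 = 112
Depot→S1→S3→S5→S2→S4→Depot: 12+10+19+36+16+15 = 108
Depot→S1→S3→S5→S4→S2→Depot: 12+10+19+20+16+31 = 108
Depot→S1→S4→S2→S3→S5→Depot: 12+13+16+17+19+5 = 82
Depot→S1→S4→S2→S5→S3→Depot: 12+13+16+36+19+14 = 110
… (46 more)
The minimum is 74.
One optimal route: Depot → S1 → S2 → S4 → S3 → S5 → Depot (or its reverse).

Shortest round trip = 74 blocks.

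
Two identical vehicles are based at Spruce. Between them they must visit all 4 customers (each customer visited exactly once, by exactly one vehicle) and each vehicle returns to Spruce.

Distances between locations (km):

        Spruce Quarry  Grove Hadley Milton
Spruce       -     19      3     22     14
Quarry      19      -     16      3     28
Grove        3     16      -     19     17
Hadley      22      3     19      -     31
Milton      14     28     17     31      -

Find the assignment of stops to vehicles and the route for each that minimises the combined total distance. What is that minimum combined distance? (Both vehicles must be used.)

Try each way of splitting the stops between the two vehicles (each non-empty) and, for each split, find the best tour for each vehicle:
  {Quarry} + {Grove, Hadley, Milton}: 38 + 67 = 105
  {Grove} + {Quarry, Hadley, Milton}: 6 + 67 = 73
  {Quarry, Grove} + {Hadley, Milton}: 38 + 67 = 105
  {Hadley} + {Quarry, Grove, Milton}: 44 + 61 = 105
  {Quarry, Hadley} + {Grove, Milton}: 44 + 34 = 78
  {Grove, Hadley} + {Quarry, Milton}: 44 + 61 = 105
  … (7 splits in total)
  {Quarry, Grove, Hadley} + {Milton}: 44 + 28 = 72  ← best
Best: vehicle 1 Spruce → Quarry → Hadley → Grove → Spruce = 44; vehicle 2 Spruce → Milton → Spruce = 28; combined 72.

72 km — the smallest possible combined total.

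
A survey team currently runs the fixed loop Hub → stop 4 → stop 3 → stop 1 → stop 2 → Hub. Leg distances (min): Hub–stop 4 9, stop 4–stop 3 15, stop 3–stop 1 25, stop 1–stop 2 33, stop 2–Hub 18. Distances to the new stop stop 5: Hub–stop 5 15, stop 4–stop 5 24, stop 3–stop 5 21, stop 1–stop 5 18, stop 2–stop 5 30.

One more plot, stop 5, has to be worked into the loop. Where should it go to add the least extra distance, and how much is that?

Adding 14 min by placing stop 5 on the stop 3–stop 1 leg.

Insertion cost between consecutive stops i–j is d(i,stop 5) + d(stop 5,j) − d(i,j):
  between Hub and stop 4: 15 + 24 − 9 = 30
  between stop 4 and stop 3: 24 + 21 − 15 = 30
  between stop 3 and stop 1: 21 + 18 − 25 = 14
  between stop 1 and stop 2: 18 + 30 − 33 = 15
  between stop 2 and Hub: 30 + 15 − 18 = 27
Cheapest insertion is between stop 3 and stop 1, adding 14.
New total = 100 + 14 = 114.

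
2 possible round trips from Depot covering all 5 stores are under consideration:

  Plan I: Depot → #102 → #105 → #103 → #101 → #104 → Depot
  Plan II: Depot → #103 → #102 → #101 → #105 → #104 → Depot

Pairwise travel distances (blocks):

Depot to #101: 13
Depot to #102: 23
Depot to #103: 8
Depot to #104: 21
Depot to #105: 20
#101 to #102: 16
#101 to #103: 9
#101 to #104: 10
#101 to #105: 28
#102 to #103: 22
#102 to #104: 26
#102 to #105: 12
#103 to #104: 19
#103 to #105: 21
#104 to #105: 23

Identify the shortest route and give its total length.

Plan I: 23 + 12 + 21 + 9 + 10 + 21 = 96
Plan II: 8 + 22 + 16 + 28 + 23 + 21 = 118

Shortest is Plan I, total 96 blocks.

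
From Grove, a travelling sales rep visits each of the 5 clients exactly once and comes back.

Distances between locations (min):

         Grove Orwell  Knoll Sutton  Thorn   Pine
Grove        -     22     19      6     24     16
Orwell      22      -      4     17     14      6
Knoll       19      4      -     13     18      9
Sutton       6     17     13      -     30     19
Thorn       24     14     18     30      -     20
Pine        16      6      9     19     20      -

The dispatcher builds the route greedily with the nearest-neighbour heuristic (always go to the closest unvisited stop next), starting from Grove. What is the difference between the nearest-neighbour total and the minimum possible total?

From Grove: Sutton=6, Pine=16, Knoll=19, Orwell=22, Thorn=24 → choose Sutton (6).
From Sutton: Knoll=13, Orwell=17, Pine=19, Thorn=30 → choose Knoll (13).
From Knoll: Orwell=4, Pine=9, Thorn=18 → choose Orwell (4).
From Orwell: Pine=6, Thorn=14 → choose Pine (6).
From Pine: Thorn=20 → choose Thorn (20).
NN route Grove → Sutton → Knoll → Orwell → Pine → Thorn → Grove costs 73.
Optimal: Grove → Sutton → Knoll → Pine → Orwell → Thorn → Grove costs 72 (by enumerating all 60 distinct tours).
Excess = 73 − 72 = 1.

The nearest-neighbour route is 1 min longer than optimal.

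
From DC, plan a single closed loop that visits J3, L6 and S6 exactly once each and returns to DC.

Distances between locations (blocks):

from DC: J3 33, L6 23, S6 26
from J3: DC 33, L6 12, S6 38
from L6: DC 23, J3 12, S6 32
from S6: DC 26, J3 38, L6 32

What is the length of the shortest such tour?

DC-J3-L6-S6-DC: 33+12+32+26 = 103
DC-J3-S6-L6-DC: 33+38+32+23 = 126
DC-L6-J3-S6-DC: 23+12+38+26 = 99
The minimum is 99.
One optimal route: DC → L6 → J3 → S6 → DC (or its reverse).

Shortest round trip = 99 blocks.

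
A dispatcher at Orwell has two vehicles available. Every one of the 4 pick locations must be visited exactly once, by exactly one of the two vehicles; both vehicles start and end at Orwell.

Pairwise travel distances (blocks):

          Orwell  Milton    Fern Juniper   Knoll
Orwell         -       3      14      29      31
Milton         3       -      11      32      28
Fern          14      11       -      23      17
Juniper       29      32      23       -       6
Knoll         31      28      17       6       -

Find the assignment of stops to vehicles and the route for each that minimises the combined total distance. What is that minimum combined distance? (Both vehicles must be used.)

Minimum combined distance: 72 blocks.

There are 2^3 − 1 = 7 ways to divide the 4 stops into two non-empty groups. For each, the best each vehicle can do is its own shortest tour through its group:
  {Milton} + {Fern, Juniper, Knoll}: 6 + 66 = 72
  {Fern} + {Milton, Juniper, Knoll}: 28 + 66 = 94
  {Milton, Fern} + {Juniper, Knoll}: 28 + 66 = 94
  {Juniper} + {Milton, Fern, Knoll}: 58 + 62 = 120
  {Milton, Juniper} + {Fern, Knoll}: 64 + 62 = 126
  {Fern, Juniper} + {Milton, Knoll}: 66 + 62 = 128
  … (7 splits in total)
Best: vehicle 1 Orwell → Milton → Orwell = 6; vehicle 2 Orwell → Fern → Knoll → Juniper → Orwell = 66; combined 72.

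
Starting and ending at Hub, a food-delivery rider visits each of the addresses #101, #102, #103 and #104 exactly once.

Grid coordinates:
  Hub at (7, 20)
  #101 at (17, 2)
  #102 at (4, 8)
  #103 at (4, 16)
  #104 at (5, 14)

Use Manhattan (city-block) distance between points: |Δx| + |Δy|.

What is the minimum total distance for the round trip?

With 4 stops there are 4!/2 = 12 distinct round trips (a route and its reverse cost the same).
Hub - #101 - #102 - #103 - #104 - Hub: 28+19+8+3+8 = 66
Hub - #101 - #102 - #104 - #103 - Hub: 28+19+7+3+7 = 64
Hub - #101 - #103 - #102 - #104 - Hub: 28+27+8+7+8 = 78
Hub - #101 - #103 - #104 - #102 - Hub: 28+27+3+7+15 = 80
Hub - #101 - #104 - #102 - #103 - Hub: 28+24+7+8+7 = 74
Hub - #101 - #104 - #103 - #102 - Hub: 28+24+3+8+15 = 78
Hub - #102 - #101 - #103 - #104 - Hub: 15+19+27+3+8 = 72
Hub - #102 - #101 - #104 - #103 - Hub: 15+19+24+3+7 = 68
Hub - #102 - #103 - #101 - #104 - Hub: 15+8+27+24+8 = 82
Hub - #102 - #104 - #101 - #103 - Hub: 15+7+24+27+7 = 80
Hub - #103 - #101 - #102 - #104 - Hub: 7+27+19+7+8 = 68
Hub - #103 - #102 - #101 - #104 - Hub: 7+8+19+24+8 = 66
The minimum is 64.
One optimal route: Hub → #101 → #102 → #104 → #103 → Hub (or its reverse).

Shortest round trip = 64.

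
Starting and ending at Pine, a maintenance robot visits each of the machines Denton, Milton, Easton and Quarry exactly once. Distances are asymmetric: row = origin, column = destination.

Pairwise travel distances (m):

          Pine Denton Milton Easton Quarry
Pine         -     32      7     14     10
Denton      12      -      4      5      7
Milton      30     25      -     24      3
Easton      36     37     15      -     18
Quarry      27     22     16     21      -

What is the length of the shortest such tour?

66 m — the shortest possible round trip.

Pine → Denton → Milton → Easton → Quarry → Pine: 32+4+24+18+27 = 105
Pine → Denton → Milton → Quarry → Easton → Pine: 32+4+3+21+36 = 96
Pine → Denton → Easton → Milton → Quarry → Pine: 32+5+15+3+27 = 82
Pine → Denton → Easton → Quarry → Milton → Pine: 32+5+18+16+30 = 101
Pine → Denton → Quarry → Milton → Easton → Pine: 32+7+16+24+36 = 115
Pine → Denton → Quarry → Easton → Milton → Pine: 32+7+21+15+30 = 105
Pine → Milton → Denton → Easton → Quarry → Pine: 7+25+5+18+27 = 82
Pine → Milton → Denton → Quarry → Easton → Pine: 7+25+7+21+36 = 96
Pine → Milton → Easton → Denton → Quarry → Pine: 7+24+37+7+27 = 102
Pine → Milton → Easton → Quarry → Denton → Pine: 7+24+18+22+12 = 83
Pine → Milton → Quarry → Denton → Easton → Pine: 7+3+22+5+36 = 73
Pine → Milton → Quarry → Easton → Denton → Pine: 7+3+21+37+12 = 80
Pine → Easton → Denton → Milton → Quarry → Pine: 14+37+4+3+27 = 85
Pine → Easton → Denton → Quarry → Milton → Pine: 14+37+7+16+30 = 104
… (10 more)
Pine → Easton → Milton → Quarry → Denton → Pine: 14+15+3+22+12 = 66  ← best
The minimum is 66.
One optimal route: Pine → Easton → Milton → Quarry → Denton → Pine.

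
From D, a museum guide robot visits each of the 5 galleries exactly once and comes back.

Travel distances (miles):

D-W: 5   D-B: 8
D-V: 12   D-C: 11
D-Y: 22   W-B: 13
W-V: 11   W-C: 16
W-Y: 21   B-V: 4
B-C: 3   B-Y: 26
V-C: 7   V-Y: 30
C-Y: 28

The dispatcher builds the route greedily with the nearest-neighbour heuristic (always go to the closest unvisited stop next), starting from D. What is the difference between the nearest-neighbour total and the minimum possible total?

From D: W=5, B=8, C=11, V=12, Y=22 → choose W (5).
From W: V=11, B=13, C=16, Y=21 → choose V (11).
From V: B=4, C=7, Y=30 → choose B (4).
From B: C=3, Y=26 → choose C (3).
From C: Y=28 → choose Y (28).
NN route D → W → V → B → C → Y → D costs 73.
Optimal: D → B → C → V → W → Y → D costs 72 (by enumerating all 60 distinct tours).
Excess = 73 − 72 = 1.

1 miles longer than the optimal tour.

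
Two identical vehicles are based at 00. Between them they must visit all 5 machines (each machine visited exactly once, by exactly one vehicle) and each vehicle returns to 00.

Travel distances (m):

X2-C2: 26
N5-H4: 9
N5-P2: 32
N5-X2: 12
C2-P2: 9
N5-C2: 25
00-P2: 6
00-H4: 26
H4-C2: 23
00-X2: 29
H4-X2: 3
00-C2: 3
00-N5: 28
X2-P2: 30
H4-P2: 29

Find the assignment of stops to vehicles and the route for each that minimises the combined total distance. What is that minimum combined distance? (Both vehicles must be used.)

Minimum combined distance: 81 m.

There are 2^4 − 1 = 15 ways to divide the 5 stops into two non-empty groups. For each, the best each vehicle can do is its own shortest tour through its group:
  {N5} + {H4, X2, C2, P2}: 56 + 65 = 121
  {H4} + {N5, X2, C2, P2}: 52 + 76 = 128
  {N5, H4} + {X2, C2, P2}: 63 + 65 = 128
  {X2} + {N5, H4, C2, P2}: 58 + 72 = 130
  {N5, X2} + {H4, C2, P2}: 69 + 61 = 130
  {H4, X2} + {N5, C2, P2}: 58 + 66 = 124
  … (15 splits in total)
  {N5, H4, X2, C2} + {P2}: 69 + 12 = 81  ← best
Best: vehicle 1 00 → N5 → H4 → X2 → C2 → 00 = 69; vehicle 2 00 → P2 → 00 = 12; combined 81.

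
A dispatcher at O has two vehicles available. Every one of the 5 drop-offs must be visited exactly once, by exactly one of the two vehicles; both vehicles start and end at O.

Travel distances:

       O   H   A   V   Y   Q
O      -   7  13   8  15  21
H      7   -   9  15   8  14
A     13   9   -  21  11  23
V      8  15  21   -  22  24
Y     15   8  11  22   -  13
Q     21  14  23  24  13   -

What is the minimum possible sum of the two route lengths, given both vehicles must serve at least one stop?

Try each way of splitting the stops between the two vehicles (each non-empty) and, for each split, find the best tour for each vehicle:
  {H} + {A, V, Y, Q}: 14 + 69 = 83
  {A} + {H, V, Y, Q}: 26 + 60 = 86
  {H, A} + {V, Y, Q}: 29 + 60 = 89
  {V} + {H, A, Y, Q}: 16 + 58 = 74
  {H, V} + {A, Y, Q}: 30 + 58 = 88
  {A, V} + {H, Y, Q}: 42 + 49 = 91
  … (15 splits in total)
Best: vehicle 1 O → V → O = 16; vehicle 2 O → H → Q → Y → A → O = 58; combined 74.

Minimum combined distance: 74.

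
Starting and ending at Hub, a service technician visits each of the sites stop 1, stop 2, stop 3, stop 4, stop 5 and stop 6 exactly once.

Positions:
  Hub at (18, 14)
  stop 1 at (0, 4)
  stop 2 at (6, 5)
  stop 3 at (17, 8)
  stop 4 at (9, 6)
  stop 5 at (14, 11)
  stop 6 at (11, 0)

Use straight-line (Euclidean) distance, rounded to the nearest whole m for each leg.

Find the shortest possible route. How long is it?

Minimum total distance: 49 m.

Hub→stop 1→stop 2→stop 3→stop 4→stop 5→stop 6→Hub: 21+6+11+8+7+11+16 = 80
Hub→stop 1→stop 2→stop 3→stop 4→stop 6→stop 5→Hub: 21+6+11+8+6+11+5 = 68
Hub→stop 1→stop 2→stop 3→stop 5→stop 4→stop 6→Hub: 21+6+11+4+7+6+16 = 71
Hub→stop 1→stop 2→stop 3→stop 5→stop 6→stop 4→Hub: 21+6+11+4+11+6+12 = 71
Hub→stop 1→stop 2→stop 3→stop 6→stop 4→stop 5→Hub: 21+6+11+10+6+7+5 = 66
Hub→stop 1→stop 2→stop 3→stop 6→stop 5→stop 4→Hub: 21+6+11+10+11+7+12 = 78
Hub→stop 1→stop 2→stop 4→stop 3→stop 5→stop 6→Hub: 21+6+3+8+4+11+16 = 69
Hub→stop 1→stop 2→stop 4→stop 3→stop 6→stop 5→Hub: 21+6+3+8+10+11+5 = 64
… (352 more)
Hub→stop 3→stop 6→stop 1→stop 2→stop 4→stop 5→Hub: 6+10+12+6+3+7+5 = 49  ← best
The minimum is 49.
One optimal route: Hub → stop 3 → stop 6 → stop 1 → stop 2 → stop 4 → stop 5 → Hub (or its reverse).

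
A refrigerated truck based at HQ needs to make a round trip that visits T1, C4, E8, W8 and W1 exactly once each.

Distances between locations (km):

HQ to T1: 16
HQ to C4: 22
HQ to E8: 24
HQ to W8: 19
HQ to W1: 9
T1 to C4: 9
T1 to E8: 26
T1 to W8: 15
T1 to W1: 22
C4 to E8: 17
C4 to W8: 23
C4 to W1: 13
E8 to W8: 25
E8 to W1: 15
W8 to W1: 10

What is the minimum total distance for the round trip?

HQ→T1→C4→E8→W8→W1→HQ: 16+9+17+25+10+9 = 86
HQ→T1→C4→E8→W1→W8→HQ: 16+9+17+15+10+19 = 86
HQ→T1→C4→W8→E8→W1→HQ: 16+9+23+25+15+9 = 97
HQ→T1→C4→W8→W1→E8→HQ: 16+9+23+10+15+24 = 97
HQ→T1→C4→W1→E8→W8→HQ: 16+9+13+15+25+19 = 97
HQ→T1→C4→W1→W8→E8→HQ: 16+9+13+10+25+24 = 97
HQ→T1→E8→C4→W8→W1→HQ: 16+26+17+23+10+9 = 101
HQ→T1→E8→C4→W1→W8→HQ: 16+26+17+13+10+19 = 101
HQ→T1→E8→W8→C4→W1→HQ: 16+26+25+23+13+9 = 112
HQ→T1→E8→W8→W1→C4→HQ: 16+26+25+10+13+22 = 112
HQ→T1→E8→W1→C4→W8→HQ: 16+26+15+13+23+19 = 112
HQ→T1→E8→W1→W8→C4→HQ: 16+26+15+10+23+22 = 112
HQ→T1→W8→C4→E8→W1→HQ: 16+15+23+17+15+9 = 95
HQ→T1→W8→C4→W1→E8→HQ: 16+15+23+13+15+24 = 106
… (46 more)
HQ→E8→C4→T1→W8→W1→HQ: 24+17+9+15+10+9 = 84  ← best
The minimum is 84.
One optimal route: HQ → E8 → C4 → T1 → W8 → W1 → HQ (or its reverse).

84 km — the shortest possible round trip.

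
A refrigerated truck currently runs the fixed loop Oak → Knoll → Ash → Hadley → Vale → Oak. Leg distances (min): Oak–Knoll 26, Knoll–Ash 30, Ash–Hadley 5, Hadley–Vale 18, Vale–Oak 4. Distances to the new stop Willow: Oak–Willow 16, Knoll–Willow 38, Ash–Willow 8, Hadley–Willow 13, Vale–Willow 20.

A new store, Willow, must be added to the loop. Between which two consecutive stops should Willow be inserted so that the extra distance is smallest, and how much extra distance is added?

+15 min — insert Willow between Hadley and Vale.

Insertion cost between consecutive stops i–j is d(i,Willow) + d(Willow,j) − d(i,j):
  between Oak and Knoll: 16 + 38 − 26 = 28
  between Knoll and Ash: 38 + 8 − 30 = 16
  between Ash and Hadley: 8 + 13 − 5 = 16
  between Hadley and Vale: 13 + 20 − 18 = 15
  between Vale and Oak: 20 + 16 − 4 = 32
Cheapest insertion is between Hadley and Vale, adding 15.
New total = 83 + 15 = 98.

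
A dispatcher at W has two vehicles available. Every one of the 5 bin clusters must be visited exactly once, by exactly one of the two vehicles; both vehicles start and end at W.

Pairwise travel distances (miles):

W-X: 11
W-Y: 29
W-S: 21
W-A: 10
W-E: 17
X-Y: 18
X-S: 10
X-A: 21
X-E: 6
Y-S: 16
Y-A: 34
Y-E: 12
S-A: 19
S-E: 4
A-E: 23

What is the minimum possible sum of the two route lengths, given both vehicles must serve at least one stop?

86 miles — the smallest possible combined total.

There are 2^4 − 1 = 15 ways to divide the 5 stops into two non-empty groups. For each, the best each vehicle can do is its own shortest tour through its group:
  {X} + {Y, S, A, E}: 22 + 74 = 96
  {Y} + {X, S, A, E}: 58 + 50 = 108
  {X, Y} + {S, A, E}: 58 + 50 = 108
  {S} + {X, Y, A, E}: 42 + 73 = 115
  {X, S} + {Y, A, E}: 42 + 73 = 115
  {Y, S} + {X, A, E}: 66 + 50 = 116
  … (15 splits in total)
  {A} + {X, Y, S, E}: 20 + 66 = 86  ← best
Best: vehicle 1 W → A → W = 20; vehicle 2 W → X → Y → S → E → W = 66; combined 86.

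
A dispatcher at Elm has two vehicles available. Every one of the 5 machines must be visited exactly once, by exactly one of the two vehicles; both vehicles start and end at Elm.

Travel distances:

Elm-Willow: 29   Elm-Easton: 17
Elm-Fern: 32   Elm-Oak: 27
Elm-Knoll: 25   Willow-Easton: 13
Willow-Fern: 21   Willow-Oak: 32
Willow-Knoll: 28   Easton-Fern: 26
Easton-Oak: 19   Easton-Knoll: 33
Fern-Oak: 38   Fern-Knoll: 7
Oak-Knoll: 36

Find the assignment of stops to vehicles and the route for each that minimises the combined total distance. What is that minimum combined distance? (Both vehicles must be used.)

There are 2^4 − 1 = 15 ways to divide the 5 stops into two non-empty groups. For each, the best each vehicle can do is its own shortest tour through its group:
  {Willow} + {Easton, Fern, Oak, Knoll}: 58 + 104 = 162
  {Easton} + {Willow, Fern, Oak, Knoll}: 34 + 112 = 146
  {Willow, Easton} + {Fern, Oak, Knoll}: 59 + 97 = 156
  {Fern} + {Willow, Easton, Oak, Knoll}: 64 + 112 = 176
  {Willow, Fern} + {Easton, Oak, Knoll}: 82 + 97 = 179
  {Easton, Fern} + {Willow, Oak, Knoll}: 75 + 112 = 187
  … (15 splits in total)
  {Oak} + {Willow, Easton, Fern, Knoll}: 54 + 83 = 137  ← best
Best: vehicle 1 Elm → Oak → Elm = 54; vehicle 2 Elm → Easton → Willow → Fern → Knoll → Elm = 83; combined 137.

Minimum combined distance: 137.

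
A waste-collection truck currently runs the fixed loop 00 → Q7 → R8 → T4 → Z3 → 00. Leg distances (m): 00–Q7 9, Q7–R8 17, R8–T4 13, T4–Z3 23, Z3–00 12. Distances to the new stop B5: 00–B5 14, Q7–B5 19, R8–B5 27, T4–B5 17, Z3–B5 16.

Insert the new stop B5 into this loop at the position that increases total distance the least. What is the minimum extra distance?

Insertion cost between consecutive stops i–j is d(i,B5) + d(B5,j) − d(i,j):
  between 00 and Q7: 14 + 19 − 9 = 24
  between Q7 and R8: 19 + 27 − 17 = 29
  between R8 and T4: 27 + 17 − 13 = 31
  between T4 and Z3: 17 + 16 − 23 = 10
  between Z3 and 00: 16 + 14 − 12 = 18
Cheapest insertion is between T4 and Z3, adding 10.
New total = 74 + 10 = 84.

Adding 10 m by placing B5 on the T4–Z3 leg.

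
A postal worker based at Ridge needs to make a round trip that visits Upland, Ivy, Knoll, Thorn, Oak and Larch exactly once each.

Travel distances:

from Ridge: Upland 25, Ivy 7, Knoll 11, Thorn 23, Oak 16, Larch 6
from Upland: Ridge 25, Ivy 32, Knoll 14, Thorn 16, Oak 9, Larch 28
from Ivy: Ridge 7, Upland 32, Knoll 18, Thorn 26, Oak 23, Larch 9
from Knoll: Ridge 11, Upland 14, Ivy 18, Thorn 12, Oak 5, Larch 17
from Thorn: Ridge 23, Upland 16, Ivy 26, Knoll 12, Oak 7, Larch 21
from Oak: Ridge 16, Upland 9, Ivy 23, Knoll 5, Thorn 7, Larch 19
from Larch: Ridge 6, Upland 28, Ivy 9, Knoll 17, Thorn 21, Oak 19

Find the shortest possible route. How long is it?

Ridge - Upland - Ivy - Knoll - Thorn - Oak - Larch - Ridge: 25+32+18+12+7+19+6 = 119
Ridge - Upland - Ivy - Knoll - Thorn - Larch - Oak - Ridge: 25+32+18+12+21+19+16 = 143
Ridge - Upland - Ivy - Knoll - Oak - Thorn - Larch - Ridge: 25+32+18+5+7+21+6 = 114
Ridge - Upland - Ivy - Knoll - Oak - Larch - Thorn - Ridge: 25+32+18+5+19+21+23 = 143
Ridge - Upland - Ivy - Knoll - Larch - Thorn - Oak - Ridge: 25+32+18+17+21+7+16 = 136
Ridge - Upland - Ivy - Knoll - Larch - Oak - Thorn - Ridge: 25+32+18+17+19+7+23 = 141
Ridge - Upland - Ivy - Thorn - Knoll - Oak - Larch - Ridge: 25+32+26+12+5+19+6 = 125
Ridge - Upland - Ivy - Thorn - Knoll - Larch - Oak - Ridge: 25+32+26+12+17+19+16 = 147
… (352 more)
Ridge - Ivy - Larch - Thorn - Upland - Oak - Knoll - Ridge: 7+9+21+16+9+5+11 = 78  ← best
The minimum is 78.
One optimal route: Ridge → Ivy → Larch → Thorn → Upland → Oak → Knoll → Ridge (or its reverse).

78 — the shortest possible round trip.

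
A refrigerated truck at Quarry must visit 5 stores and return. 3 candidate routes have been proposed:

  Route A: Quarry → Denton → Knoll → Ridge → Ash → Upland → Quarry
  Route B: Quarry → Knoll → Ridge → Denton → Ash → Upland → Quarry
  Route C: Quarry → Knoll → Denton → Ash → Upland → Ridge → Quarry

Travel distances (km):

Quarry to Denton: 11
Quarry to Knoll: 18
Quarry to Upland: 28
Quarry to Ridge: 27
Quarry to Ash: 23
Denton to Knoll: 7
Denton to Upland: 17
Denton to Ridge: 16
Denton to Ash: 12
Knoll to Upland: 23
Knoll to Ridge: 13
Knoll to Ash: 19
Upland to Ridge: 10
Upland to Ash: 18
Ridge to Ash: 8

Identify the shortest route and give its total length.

Shortest is Route A, total 85 km.

Route A: 11 + 7 + 13 + 8 + 18 + 28 = 85
Route B: 18 + 13 + 16 + 12 + 18 + 28 = 105
Route C: 18 + 7 + 12 + 18 + 10 + 27 = 92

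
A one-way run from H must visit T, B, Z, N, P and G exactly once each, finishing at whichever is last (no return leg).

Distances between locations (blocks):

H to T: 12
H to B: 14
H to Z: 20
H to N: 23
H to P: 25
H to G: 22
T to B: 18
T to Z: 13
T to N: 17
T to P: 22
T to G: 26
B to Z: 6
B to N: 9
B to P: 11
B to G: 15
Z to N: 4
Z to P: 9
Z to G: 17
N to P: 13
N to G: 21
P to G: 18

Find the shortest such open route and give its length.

There are 6! = 720 possible orderings.
H - T - B - Z - N - P - G: 12+18+6+4+13+18 = 71
H - T - B - Z - N - G - P: 12+18+6+4+21+18 = 79
H - T - B - Z - P - N - G: 12+18+6+9+13+21 = 79
H - T - B - Z - P - G - N: 12+18+6+9+18+21 = 84
H - T - B - Z - G - N - P: 12+18+6+17+21+13 = 87
H - T - B - Z - G - P - N: 12+18+6+17+18+13 = 84
H - T - B - N - Z - P - G: 12+18+9+4+9+18 = 70
H - T - B - N - Z - G - P: 12+18+9+4+17+18 = 78
… (712 more)
H - T - Z - N - B - P - G: 12+13+4+9+11+18 = 67  ← best
The minimum is 67.
One shortest path: H → T → Z → N → B → P → G.

Minimum one-way distance = 67 blocks.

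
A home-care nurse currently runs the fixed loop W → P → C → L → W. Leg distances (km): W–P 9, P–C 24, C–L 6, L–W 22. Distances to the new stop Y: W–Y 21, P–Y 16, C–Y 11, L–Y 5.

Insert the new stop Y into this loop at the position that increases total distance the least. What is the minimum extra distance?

Minimum extra distance: 3 km, inserting Y between P and C.

Insertion cost between consecutive stops i–j is d(i,Y) + d(Y,j) − d(i,j):
  between W and P: 21 + 16 − 9 = 28
  between P and C: 16 + 11 − 24 = 3
  between C and L: 11 + 5 − 6 = 10
  between L and W: 5 + 21 − 22 = 4
Cheapest insertion is between P and C, adding 3.
New total = 61 + 3 = 64.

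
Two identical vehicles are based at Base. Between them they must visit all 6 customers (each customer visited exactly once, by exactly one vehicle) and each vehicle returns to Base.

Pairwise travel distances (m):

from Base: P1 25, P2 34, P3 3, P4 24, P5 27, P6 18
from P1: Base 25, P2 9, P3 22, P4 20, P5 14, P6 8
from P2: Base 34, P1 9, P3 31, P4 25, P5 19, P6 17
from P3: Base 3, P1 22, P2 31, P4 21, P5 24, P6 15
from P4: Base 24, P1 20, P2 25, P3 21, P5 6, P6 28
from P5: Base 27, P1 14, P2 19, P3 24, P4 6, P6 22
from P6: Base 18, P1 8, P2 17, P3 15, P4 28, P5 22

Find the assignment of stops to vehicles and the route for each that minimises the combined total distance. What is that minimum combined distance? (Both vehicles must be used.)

There are 2^5 − 1 = 31 ways to divide the 6 stops into two non-empty groups. For each, the best each vehicle can do is its own shortest tour through its group:
  {P1} + {P2, P3, P4, P5, P6}: 50 + 84 = 134
  {P2} + {P1, P3, P4, P5, P6}: 68 + 70 = 138
  {P1, P2} + {P3, P4, P5, P6}: 68 + 70 = 138
  {P3} + {P1, P2, P4, P5, P6}: 6 + 84 = 90
  {P1, P3} + {P2, P4, P5, P6}: 50 + 84 = 134
  {P2, P3} + {P1, P4, P5, P6}: 68 + 70 = 138
  … (31 splits in total)
Best: vehicle 1 Base → P3 → Base = 6; vehicle 2 Base → P4 → P5 → P2 → P1 → P6 → Base = 84; combined 90.

90 m — the smallest possible combined total.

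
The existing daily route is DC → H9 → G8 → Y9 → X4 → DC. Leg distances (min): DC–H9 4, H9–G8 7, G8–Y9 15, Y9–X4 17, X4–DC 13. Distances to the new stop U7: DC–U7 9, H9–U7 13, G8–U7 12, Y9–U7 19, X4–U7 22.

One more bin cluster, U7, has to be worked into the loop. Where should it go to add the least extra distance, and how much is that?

Insertion cost between consecutive stops i–j is d(i,U7) + d(U7,j) − d(i,j):
  between DC and H9: 9 + 13 − 4 = 18
  between H9 and G8: 13 + 12 − 7 = 18
  between G8 and Y9: 12 + 19 − 15 = 16
  between Y9 and X4: 19 + 22 − 17 = 24
  between X4 and DC: 22 + 9 − 13 = 18
Cheapest insertion is between G8 and Y9, adding 16.
New total = 56 + 16 = 72.

Minimum extra distance: 16 min, inserting U7 between G8 and Y9.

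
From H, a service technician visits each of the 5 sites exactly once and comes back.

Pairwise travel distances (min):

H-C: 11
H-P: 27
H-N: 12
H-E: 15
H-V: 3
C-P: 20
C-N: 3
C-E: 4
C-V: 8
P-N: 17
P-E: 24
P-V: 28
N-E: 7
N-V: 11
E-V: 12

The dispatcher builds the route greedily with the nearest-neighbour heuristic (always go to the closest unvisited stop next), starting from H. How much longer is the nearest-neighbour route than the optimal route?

From H: V=3, C=11, N=12, E=15, P=27 → choose V (3).
From V: C=8, N=11, E=12, P=28 → choose C (8).
From C: N=3, E=4, P=20 → choose N (3).
From N: E=7, P=17 → choose E (7).
From E: P=24 → choose P (24).
NN route H → V → C → N → E → P → H costs 72.
Optimal: H → P → N → C → E → V → H costs 66 (by enumerating all 60 distinct tours).
Excess = 72 − 66 = 6.

Excess over optimum: 6 min.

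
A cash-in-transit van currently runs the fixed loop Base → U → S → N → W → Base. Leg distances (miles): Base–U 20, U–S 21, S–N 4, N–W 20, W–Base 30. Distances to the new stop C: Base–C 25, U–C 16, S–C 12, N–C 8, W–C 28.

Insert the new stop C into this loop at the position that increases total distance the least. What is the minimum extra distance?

Insertion cost between consecutive stops i–j is d(i,C) + d(C,j) − d(i,j):
  between Base and U: 25 + 16 − 20 = 21
  between U and S: 16 + 12 − 21 = 7
  between S and N: 12 + 8 − 4 = 16
  between N and W: 8 + 28 − 20 = 16
  between W and Base: 28 + 25 − 30 = 23
Cheapest insertion is between U and S, adding 7.
New total = 95 + 7 = 102.

Minimum extra distance: 7 miles, inserting C between U and S.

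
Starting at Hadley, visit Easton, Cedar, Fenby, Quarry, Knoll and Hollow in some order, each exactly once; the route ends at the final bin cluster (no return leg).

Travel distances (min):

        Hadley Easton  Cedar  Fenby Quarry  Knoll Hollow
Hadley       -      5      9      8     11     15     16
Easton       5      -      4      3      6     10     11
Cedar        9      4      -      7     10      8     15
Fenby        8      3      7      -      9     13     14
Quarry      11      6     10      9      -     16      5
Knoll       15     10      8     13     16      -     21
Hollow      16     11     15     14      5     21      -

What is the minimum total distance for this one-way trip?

Shortest open route: 44 min.

There are 6! = 720 possible orderings.
Hadley - Easton - Cedar - Fenby - Quarry - Knoll - Hollow: 5+4+7+9+16+21 = 62
Hadley - Easton - Cedar - Fenby - Quarry - Hollow - Knoll: 5+4+7+9+5+21 = 51
Hadley - Easton - Cedar - Fenby - Knoll - Quarry - Hollow: 5+4+7+13+16+5 = 50
Hadley - Easton - Cedar - Fenby - Knoll - Hollow - Quarry: 5+4+7+13+21+5 = 55
Hadley - Easton - Cedar - Fenby - Hollow - Quarry - Knoll: 5+4+7+14+5+16 = 51
Hadley - Easton - Cedar - Fenby - Hollow - Knoll - Quarry: 5+4+7+14+21+16 = 67
Hadley - Easton - Cedar - Quarry - Fenby - Knoll - Hollow: 5+4+10+9+13+21 = 62
Hadley - Easton - Cedar - Quarry - Fenby - Hollow - Knoll: 5+4+10+9+14+21 = 63
… (712 more)
Hadley - Easton - Cedar - Knoll - Fenby - Quarry - Hollow: 5+4+8+13+9+5 = 44  ← best
The minimum is 44.
One shortest path: Hadley → Easton → Cedar → Knoll → Fenby → Quarry → Hollow.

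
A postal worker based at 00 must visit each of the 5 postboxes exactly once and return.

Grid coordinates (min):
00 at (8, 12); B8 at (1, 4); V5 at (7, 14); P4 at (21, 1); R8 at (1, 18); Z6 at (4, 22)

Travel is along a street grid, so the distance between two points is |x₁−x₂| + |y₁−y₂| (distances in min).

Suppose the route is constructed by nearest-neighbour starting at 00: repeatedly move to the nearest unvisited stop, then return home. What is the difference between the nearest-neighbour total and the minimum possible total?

Excess over optimum: 6 min.

00: V5=3, R8=13, Z6=14, B8=15, P4=24 ⇒ V5
V5: R8=10, Z6=11, B8=16, P4=27 ⇒ R8
R8: Z6=7, B8=14, P4=37 ⇒ Z6
Z6: B8=21, P4=38 ⇒ B8
B8: P4=23 ⇒ P4
NN route 00 → V5 → R8 → Z6 → B8 → P4 → 00 costs 88.
Optimal: 00 → V5 → Z6 → R8 → B8 → P4 → 00 costs 82 (by enumerating all 60 distinct tours).
Excess = 88 − 82 = 6.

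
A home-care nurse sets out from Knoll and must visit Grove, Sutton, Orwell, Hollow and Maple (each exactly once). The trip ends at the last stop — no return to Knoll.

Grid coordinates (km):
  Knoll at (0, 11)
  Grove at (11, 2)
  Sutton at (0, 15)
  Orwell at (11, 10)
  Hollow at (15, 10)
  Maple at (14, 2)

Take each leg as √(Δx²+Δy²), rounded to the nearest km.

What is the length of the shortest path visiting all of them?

There are 5! = 120 possible orderings.
Knoll - Grove - Sutton - Orwell - Hollow - Maple: 14+17+12+4+8 = 55
Knoll - Grove - Sutton - Orwell - Maple - Hollow: 14+17+12+9+8 = 60
Knoll - Grove - Sutton - Hollow - Orwell - Maple: 14+17+16+4+9 = 60
Knoll - Grove - Sutton - Hollow - Maple - Orwell: 14+17+16+8+9 = 64
Knoll - Grove - Sutton - Maple - Orwell - Hollow: 14+17+19+9+4 = 63
Knoll - Grove - Sutton - Maple - Hollow - Orwell: 14+17+19+8+4 = 62
Knoll - Grove - Orwell - Sutton - Hollow - Maple: 14+8+12+16+8 = 58
Knoll - Grove - Orwell - Sutton - Maple - Hollow: 14+8+12+19+8 = 61
Knoll - Grove - Orwell - Hollow - Sutton - Maple: 14+8+4+16+19 = 61
Knoll - Grove - Orwell - Hollow - Maple - Sutton: 14+8+4+8+19 = 53
Knoll - Grove - Orwell - Maple - Sutton - Hollow: 14+8+9+19+16 = 66
Knoll - Grove - Orwell - Maple - Hollow - Sutton: 14+8+9+8+16 = 55
Knoll - Grove - Hollow - Sutton - Orwell - Maple: 14+9+16+12+9 = 60
Knoll - Grove - Hollow - Sutton - Maple - Orwell: 14+9+16+19+9 = 67
… (106 more)
Knoll - Sutton - Orwell - Hollow - Maple - Grove: 4+12+4+8+3 = 31  ← best
The minimum is 31.
One shortest path: Knoll → Sutton → Orwell → Hollow → Maple → Grove.

Shortest open route: 31 km.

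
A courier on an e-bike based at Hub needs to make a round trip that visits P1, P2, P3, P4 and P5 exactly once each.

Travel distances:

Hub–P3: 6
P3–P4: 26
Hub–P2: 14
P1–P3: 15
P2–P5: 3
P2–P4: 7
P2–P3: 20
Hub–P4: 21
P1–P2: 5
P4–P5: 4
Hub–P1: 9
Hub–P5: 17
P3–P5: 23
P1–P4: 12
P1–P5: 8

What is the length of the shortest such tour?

Shortest round trip = 53.

Hub-P1-P2-P3-P4-P5-Hub: 9+5+20+26+4+17 = 81
Hub-P1-P2-P3-P5-P4-Hub: 9+5+20+23+4+21 = 82
Hub-P1-P2-P4-P3-P5-Hub: 9+5+7+26+23+17 = 87
Hub-P1-P2-P4-P5-P3-Hub: 9+5+7+4+23+6 = 54
Hub-P1-P2-P5-P3-P4-Hub: 9+5+3+23+26+21 = 87
Hub-P1-P2-P5-P4-P3-Hub: 9+5+3+4+26+6 = 53
Hub-P1-P3-P2-P4-P5-Hub: 9+15+20+7+4+17 = 72
Hub-P1-P3-P2-P5-P4-Hub: 9+15+20+3+4+21 = 72
Hub-P1-P3-P4-P2-P5-Hub: 9+15+26+7+3+17 = 77
Hub-P1-P3-P4-P5-P2-Hub: 9+15+26+4+3+14 = 71
Hub-P1-P3-P5-P2-P4-Hub: 9+15+23+3+7+21 = 78
Hub-P1-P3-P5-P4-P2-Hub: 9+15+23+4+7+14 = 72
Hub-P1-P4-P2-P3-P5-Hub: 9+12+7+20+23+17 = 88
Hub-P1-P4-P2-P5-P3-Hub: 9+12+7+3+23+6 = 60
… (46 more)
The minimum is 53.
One optimal route: Hub → P1 → P2 → P5 → P4 → P3 → Hub (or its reverse).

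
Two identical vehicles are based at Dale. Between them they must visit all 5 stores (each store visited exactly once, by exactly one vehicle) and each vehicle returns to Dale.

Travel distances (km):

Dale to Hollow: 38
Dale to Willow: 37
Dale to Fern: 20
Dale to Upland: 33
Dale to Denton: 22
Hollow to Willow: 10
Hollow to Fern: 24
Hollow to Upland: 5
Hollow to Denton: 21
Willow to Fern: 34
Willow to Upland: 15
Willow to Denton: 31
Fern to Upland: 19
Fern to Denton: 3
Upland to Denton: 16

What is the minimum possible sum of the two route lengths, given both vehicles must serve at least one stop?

Minimum combined distance: 130 km.

Check every non-empty split of the stops between the two vehicles; for each half take its own optimal tour:
  {Hollow} + {Willow, Fern, Upland, Denton}: 76 + 91 = 167
  {Willow} + {Hollow, Fern, Upland, Denton}: 74 + 82 = 156
  {Hollow, Willow} + {Fern, Upland, Denton}: 85 + 72 = 157
  {Fern} + {Hollow, Willow, Upland, Denton}: 40 + 90 = 130
  {Hollow, Fern} + {Willow, Upland, Denton}: 82 + 90 = 172
  {Willow, Fern} + {Hollow, Upland, Denton}: 91 + 81 = 172
  … (15 splits in total)
Best: vehicle 1 Dale → Fern → Dale = 40; vehicle 2 Dale → Willow → Hollow → Upland → Denton → Dale = 90; combined 130.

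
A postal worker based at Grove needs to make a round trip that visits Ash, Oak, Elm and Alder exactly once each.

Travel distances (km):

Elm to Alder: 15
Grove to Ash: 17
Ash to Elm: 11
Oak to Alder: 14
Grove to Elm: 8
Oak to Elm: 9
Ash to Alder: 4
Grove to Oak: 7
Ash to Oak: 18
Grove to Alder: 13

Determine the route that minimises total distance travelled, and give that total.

There are 12 distinct closed tours to check (reversals are equivalent).
Grove - Ash - Oak - Elm - Alder - Grove: 17+18+9+15+13 = 72
Grove - Ash - Oak - Alder - Elm - Grove: 17+18+14+15+8 = 72
Grove - Ash - Elm - Oak - Alder - Grove: 17+11+9+14+13 = 64
Grove - Ash - Elm - Alder - Oak - Grove: 17+11+15+14+7 = 64
Grove - Ash - Alder - Oak - Elm - Grove: 17+4+14+9+8 = 52
Grove - Ash - Alder - Elm - Oak - Grove: 17+4+15+9+7 = 52
Grove - Oak - Ash - Elm - Alder - Grove: 7+18+11+15+13 = 64
Grove - Oak - Ash - Alder - Elm - Grove: 7+18+4+15+8 = 52
Grove - Oak - Elm - Ash - Alder - Grove: 7+9+11+4+13 = 44
Grove - Oak - Alder - Ash - Elm - Grove: 7+14+4+11+8 = 44
Grove - Elm - Ash - Oak - Alder - Grove: 8+11+18+14+13 = 64
Grove - Elm - Oak - Ash - Alder - Grove: 8+9+18+4+13 = 52
The minimum is 44.
One optimal route: Grove → Oak → Elm → Ash → Alder → Grove (or its reverse).

44 km — the shortest possible round trip.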